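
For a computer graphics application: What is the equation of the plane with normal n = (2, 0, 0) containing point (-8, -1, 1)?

The plane through P with normal n = (a, b, c) satisfies n·(r - P) = 0,
i.e. ax + by + cz = a·x₀ + b·y₀ + c·z₀.
d = 2·(-8) + 0·(-1) + 0·1
  = -16 + 0 + 0
  = -16
Equation: 2x = -16

2x = -16


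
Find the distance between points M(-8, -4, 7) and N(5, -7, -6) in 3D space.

d = √[(x₂-x₁)² + (y₂-y₁)² + (z₂-z₁)²]
  = √[13² + (-3)² + (-13)²]
  = √[169 + 9 + 169]
  = √347
  ≈ 18.63

18.63


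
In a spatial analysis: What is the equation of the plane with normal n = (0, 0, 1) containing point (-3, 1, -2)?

The plane through P with normal n = (a, b, c) satisfies n·(r - P) = 0,
i.e. ax + by + cz = a·x₀ + b·y₀ + c·z₀.
d = 0·(-3) + 0·1 + 1·(-2)
  = 0 + 0 - 2
  = -2
Equation: z = -2

z = -2


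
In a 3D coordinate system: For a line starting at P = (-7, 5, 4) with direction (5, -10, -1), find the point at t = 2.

P(t) = P + t·d
  = (-7 + 5·2, 5 + (-10)·2, 4 + (-1)·2)
  = (-7 + 10, 5 - 20, 4 - 2)
  = (3, -15, 2)

(3, -15, 2)


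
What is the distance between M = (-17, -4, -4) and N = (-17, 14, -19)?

d = √[(x₂-x₁)² + (y₂-y₁)² + (z₂-z₁)²]
  = √[0² + 18² + (-15)²]
  = √[0 + 324 + 225]
  = √549
  ≈ 23.43

23.43


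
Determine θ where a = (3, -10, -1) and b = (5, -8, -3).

a·b = 3·5 + (-10)·(-8) + (-1)·(-3) = 15 + 80 + 3 = 98
|a| = √(3² + (-10)² + (-1)²) = √110 ≈ 10.49
|b| = √(5² + (-8)² + (-3)²) = √98 ≈ 9.899
cos θ = (a·b)/(|a||b|) = 98/(10.49·9.899) ≈ 0.9439
θ = arccos(0.9439) ≈ 19.29°

19.29°


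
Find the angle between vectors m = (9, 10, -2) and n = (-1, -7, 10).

m·n = 9·(-1) + 10·(-7) + (-2)·10 = -9 - 70 - 20 = -99
|m| = √(9² + 10² + (-2)²) = √185 ≈ 13.6
|n| = √((-1)² + (-7)² + 10²) = √150 ≈ 12.25
cos θ = (m·n)/(|m||n|) = -99/(13.6·12.25) ≈ -0.5943
θ = arccos(-0.5943) ≈ 126.5°

126.5°


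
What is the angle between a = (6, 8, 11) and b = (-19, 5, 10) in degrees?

a·b = 6·(-19) + 8·5 + 11·10 = -114 + 40 + 110 = 36
|a| = √(6² + 8² + 11²) = √221 ≈ 14.87
|b| = √((-19)² + 5² + 10²) = √486 ≈ 22.05
cos θ = (a·b)/(|a||b|) = 36/(14.87·22.05) ≈ 0.1098
θ = arccos(0.1098) ≈ 83.69°

83.69°


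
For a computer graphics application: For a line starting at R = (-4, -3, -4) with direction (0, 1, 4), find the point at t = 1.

P(t) = R + t·d
  = (-4 + 0·1, -3 + 1·1, -4 + 4·1)
  = (-4 + 0, -3 + 1, -4 + 4)
  = (-4, -2, 0)

(-4, -2, 0)


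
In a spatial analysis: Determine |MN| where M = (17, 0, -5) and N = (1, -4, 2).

d = √[(x₂-x₁)² + (y₂-y₁)² + (z₂-z₁)²]
  = √[(-16)² + (-4)² + 7²]
  = √[256 + 16 + 49]
  = √321
  ≈ 17.92

17.92


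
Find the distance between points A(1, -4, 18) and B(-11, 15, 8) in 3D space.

d = √[(x₂-x₁)² + (y₂-y₁)² + (z₂-z₁)²]
  = √[(-12)² + 19² + (-10)²]
  = √[144 + 361 + 100]
  = √605
  ≈ 24.6

24.6


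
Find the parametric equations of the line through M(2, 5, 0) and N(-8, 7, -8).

Direction vector d = N - M = (-8 - 2, 7 - 5, -8 + 0) = (-10, 2, -8)
Parametric form r = M + t·d:
x = 2 - 10t, y = 5 + 2t, z = 0 - 8t

x = 2 - 10t, y = 5 + 2t, z = 0 - 8t


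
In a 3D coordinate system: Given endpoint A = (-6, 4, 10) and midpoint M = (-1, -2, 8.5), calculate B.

B = 2M - A
  = (2·(-1) - (-6), 2·(-2) - 4, 2·8.5 - 10)
  = (-2 + 6, -4 - 4, 17 - 10)
  = (4, -8, 7)

(4, -8, 7)


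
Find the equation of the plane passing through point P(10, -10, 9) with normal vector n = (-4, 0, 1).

The plane through P with normal n = (a, b, c) satisfies n·(r - P) = 0,
i.e. ax + by + cz = a·x₀ + b·y₀ + c·z₀.
d = (-4)·10 + 0·(-10) + 1·9
  = -40 + 0 + 9
  = -31
Equation: -4x + z = -31

-4x + z = -31


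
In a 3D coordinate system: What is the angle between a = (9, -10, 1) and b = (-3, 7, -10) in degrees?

a·b = 9·(-3) + (-10)·7 + 1·(-10) = -27 - 70 - 10 = -107
|a| = √(9² + (-10)² + 1²) = √182 ≈ 13.49
|b| = √((-3)² + 7² + (-10)²) = √158 ≈ 12.57
cos θ = (a·b)/(|a||b|) = -107/(13.49·12.57) ≈ -0.631
θ = arccos(-0.631) ≈ 129.1°

129.1°


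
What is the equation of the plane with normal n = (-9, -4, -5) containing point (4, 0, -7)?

The plane through P with normal n = (a, b, c) satisfies n·(r - P) = 0,
i.e. ax + by + cz = a·x₀ + b·y₀ + c·z₀.
d = (-9)·4 + (-4)·0 + (-5)·(-7)
  = -36 + 0 + 35
  = -1
Equation: -9x - 4y - 5z = -1

-9x - 4y - 5z = -1


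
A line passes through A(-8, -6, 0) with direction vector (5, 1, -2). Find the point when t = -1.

P(t) = A + t·d
  = (-8 + 5·(-1), -6 + 1·(-1), 0 + (-2)·(-1))
  = (-8 - 5, -6 - 1, 0 + 2)
  = (-13, -7, 2)

(-13, -7, 2)


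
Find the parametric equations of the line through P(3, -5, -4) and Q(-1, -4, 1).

Direction vector d = Q - P = (-1 - 3, -4 + 5, 1 + 4) = (-4, 1, 5)
Parametric form r = P + t·d:
x = 3 - 4t, y = -5 + t, z = -4 + 5t

x = 3 - 4t, y = -5 + t, z = -4 + 5t


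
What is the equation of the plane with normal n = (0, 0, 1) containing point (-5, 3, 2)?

The plane through P with normal n = (a, b, c) satisfies n·(r - P) = 0,
i.e. ax + by + cz = a·x₀ + b·y₀ + c·z₀.
d = 0·(-5) + 0·3 + 1·2
  = 0 + 0 + 2
  = 2
Equation: z = 2

z = 2


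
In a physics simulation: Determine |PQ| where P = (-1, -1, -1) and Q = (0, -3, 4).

d = √[(x₂-x₁)² + (y₂-y₁)² + (z₂-z₁)²]
  = √[1² + (-2)² + 5²]
  = √[1 + 4 + 25]
  = √30
  ≈ 5.477

5.477


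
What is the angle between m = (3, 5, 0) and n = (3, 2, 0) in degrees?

m·n = 3·3 + 5·2 + 0·0 = 9 + 10 + 0 = 19
|m| = √(3² + 5² + 0²) = √34 ≈ 5.831
|n| = √(3² + 2² + 0²) = √13 ≈ 3.606
cos θ = (m·n)/(|m||n|) = 19/(5.831·3.606) ≈ 0.9037
θ = arccos(0.9037) ≈ 25.35°

25.35°


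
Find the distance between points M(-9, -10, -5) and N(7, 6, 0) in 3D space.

d = √[(x₂-x₁)² + (y₂-y₁)² + (z₂-z₁)²]
  = √[16² + 16² + 5²]
  = √[256 + 256 + 25]
  = √537
  ≈ 23.17

23.17


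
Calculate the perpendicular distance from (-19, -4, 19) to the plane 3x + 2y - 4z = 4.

distance = |a·x₀ + b·y₀ + c·z₀ - d| / √(a² + b² + c²)
  = |3·(-19) + 2·(-4) + (-4)·19 - 4| / √(3² + 2² + (-4)²)
  = |-57 - 8 - 76 - 4| / √(9 + 4 + 16)
  = |-145| / √29
  = 145 / 5.385
  ≈ 26.93

26.93


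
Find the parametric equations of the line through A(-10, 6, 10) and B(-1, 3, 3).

Direction vector d = B - A = (-1 + 10, 3 - 6, 3 - 10) = (9, -3, -7)
Parametric form r = A + t·d:
x = -10 + 9t, y = 6 - 3t, z = 10 - 7t

x = -10 + 9t, y = 6 - 3t, z = 10 - 7t


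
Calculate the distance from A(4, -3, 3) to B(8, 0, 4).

d = √[(x₂-x₁)² + (y₂-y₁)² + (z₂-z₁)²]
  = √[4² + 3² + 1²]
  = √[16 + 9 + 1]
  = √26
  ≈ 5.099

5.099


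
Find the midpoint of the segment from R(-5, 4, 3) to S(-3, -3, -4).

M = ((x₁+x₂)/2, (y₁+y₂)/2, (z₁+z₂)/2)
  = ((-5 - 3)/2, (4 - 3)/2, (3 - 4)/2)
  = (-8/2, 1/2, -1/2)
  = (-4, 0.5, -0.5)

(-4, 0.5, -0.5)


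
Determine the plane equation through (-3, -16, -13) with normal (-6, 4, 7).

The plane through P with normal n = (a, b, c) satisfies n·(r - P) = 0,
i.e. ax + by + cz = a·x₀ + b·y₀ + c·z₀.
d = (-6)·(-3) + 4·(-16) + 7·(-13)
  = 18 - 64 - 91
  = -137
Equation: -6x + 4y + 7z = -137

-6x + 4y + 7z = -137


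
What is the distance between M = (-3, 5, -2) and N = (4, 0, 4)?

d = √[(x₂-x₁)² + (y₂-y₁)² + (z₂-z₁)²]
  = √[7² + (-5)² + 6²]
  = √[49 + 25 + 36]
  = √110
  ≈ 10.49

10.49


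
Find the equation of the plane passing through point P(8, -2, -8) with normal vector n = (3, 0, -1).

The plane through P with normal n = (a, b, c) satisfies n·(r - P) = 0,
i.e. ax + by + cz = a·x₀ + b·y₀ + c·z₀.
d = 3·8 + 0·(-2) + (-1)·(-8)
  = 24 + 0 + 8
  = 32
Equation: 3x - z = 32

3x - z = 32


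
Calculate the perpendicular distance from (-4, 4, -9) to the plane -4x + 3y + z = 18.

distance = |a·x₀ + b·y₀ + c·z₀ - d| / √(a² + b² + c²)
  = |(-4)·(-4) + 3·4 + 1·(-9) - 18| / √((-4)² + 3² + 1²)
  = |16 + 12 - 9 - 18| / √(16 + 9 + 1)
  = |1| / √26
  = 1 / 5.099
  ≈ 0.1961

0.1961


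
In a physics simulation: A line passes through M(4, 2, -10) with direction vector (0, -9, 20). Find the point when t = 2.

P(t) = M + t·d
  = (4 + 0·2, 2 + (-9)·2, -10 + 20·2)
  = (4 + 0, 2 - 18, -10 + 40)
  = (4, -16, 30)

(4, -16, 30)


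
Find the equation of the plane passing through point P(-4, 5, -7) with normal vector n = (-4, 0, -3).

The plane through P with normal n = (a, b, c) satisfies n·(r - P) = 0,
i.e. ax + by + cz = a·x₀ + b·y₀ + c·z₀.
d = (-4)·(-4) + 0·5 + (-3)·(-7)
  = 16 + 0 + 21
  = 37
Equation: -4x - 3z = 37

-4x - 3z = 37


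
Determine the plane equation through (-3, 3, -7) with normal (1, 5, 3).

The plane through P with normal n = (a, b, c) satisfies n·(r - P) = 0,
i.e. ax + by + cz = a·x₀ + b·y₀ + c·z₀.
d = 1·(-3) + 5·3 + 3·(-7)
  = -3 + 15 - 21
  = -9
Equation: x + 5y + 3z = -9

x + 5y + 3z = -9


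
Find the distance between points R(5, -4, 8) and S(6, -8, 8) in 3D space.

d = √[(x₂-x₁)² + (y₂-y₁)² + (z₂-z₁)²]
  = √[1² + (-4)² + 0²]
  = √[1 + 16 + 0]
  = √17
  ≈ 4.123

4.123


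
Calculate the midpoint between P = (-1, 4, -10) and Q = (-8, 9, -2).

M = ((x₁+x₂)/2, (y₁+y₂)/2, (z₁+z₂)/2)
  = ((-1 - 8)/2, (4 + 9)/2, (-10 - 2)/2)
  = (-9/2, 13/2, -12/2)
  = (-4.5, 6.5, -6)

(-4.5, 6.5, -6)


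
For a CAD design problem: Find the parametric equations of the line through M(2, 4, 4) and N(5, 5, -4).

Direction vector d = N - M = (5 - 2, 5 - 4, -4 - 4) = (3, 1, -8)
Parametric form r = M + t·d:
x = 2 + 3t, y = 4 + t, z = 4 - 8t

x = 2 + 3t, y = 4 + t, z = 4 - 8t


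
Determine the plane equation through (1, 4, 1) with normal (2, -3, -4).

The plane through P with normal n = (a, b, c) satisfies n·(r - P) = 0,
i.e. ax + by + cz = a·x₀ + b·y₀ + c·z₀.
d = 2·1 + (-3)·4 + (-4)·1
  = 2 - 12 - 4
  = -14
Equation: 2x - 3y - 4z = -14

2x - 3y - 4z = -14


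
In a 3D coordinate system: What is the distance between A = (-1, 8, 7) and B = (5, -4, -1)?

d = √[(x₂-x₁)² + (y₂-y₁)² + (z₂-z₁)²]
  = √[6² + (-12)² + (-8)²]
  = √[36 + 144 + 64]
  = √244
  ≈ 15.62

15.62


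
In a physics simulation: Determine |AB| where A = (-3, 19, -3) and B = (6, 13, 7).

d = √[(x₂-x₁)² + (y₂-y₁)² + (z₂-z₁)²]
  = √[9² + (-6)² + 10²]
  = √[81 + 36 + 100]
  = √217
  ≈ 14.73

14.73


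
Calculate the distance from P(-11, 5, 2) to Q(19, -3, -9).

d = √[(x₂-x₁)² + (y₂-y₁)² + (z₂-z₁)²]
  = √[30² + (-8)² + (-11)²]
  = √[900 + 64 + 121]
  = √1085
  ≈ 32.94

32.94


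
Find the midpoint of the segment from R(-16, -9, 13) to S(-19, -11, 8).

M = ((x₁+x₂)/2, (y₁+y₂)/2, (z₁+z₂)/2)
  = ((-16 - 19)/2, (-9 - 11)/2, (13 + 8)/2)
  = (-35/2, -20/2, 21/2)
  = (-17.5, -10, 10.5)

(-17.5, -10, 10.5)


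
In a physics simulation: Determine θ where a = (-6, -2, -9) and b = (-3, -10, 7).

a·b = (-6)·(-3) + (-2)·(-10) + (-9)·7 = 18 + 20 - 63 = -25
|a| = √((-6)² + (-2)² + (-9)²) = √121 ≈ 11
|b| = √((-3)² + (-10)² + 7²) = √158 ≈ 12.57
cos θ = (a·b)/(|a||b|) = -25/(11·12.57) ≈ -0.1808
θ = arccos(-0.1808) ≈ 100.4°

100.4°


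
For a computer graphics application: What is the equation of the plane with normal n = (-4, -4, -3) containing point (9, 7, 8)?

The plane through P with normal n = (a, b, c) satisfies n·(r - P) = 0,
i.e. ax + by + cz = a·x₀ + b·y₀ + c·z₀.
d = (-4)·9 + (-4)·7 + (-3)·8
  = -36 - 28 - 24
  = -88
Equation: -4x - 4y - 3z = -88

-4x - 4y - 3z = -88


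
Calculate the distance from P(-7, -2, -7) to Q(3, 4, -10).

d = √[(x₂-x₁)² + (y₂-y₁)² + (z₂-z₁)²]
  = √[10² + 6² + (-3)²]
  = √[100 + 36 + 9]
  = √145
  ≈ 12.04

12.04


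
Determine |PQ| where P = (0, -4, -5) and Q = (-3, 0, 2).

d = √[(x₂-x₁)² + (y₂-y₁)² + (z₂-z₁)²]
  = √[(-3)² + 4² + 7²]
  = √[9 + 16 + 49]
  = √74
  ≈ 8.602

8.602


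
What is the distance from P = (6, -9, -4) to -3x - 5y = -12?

distance = |a·x₀ + b·y₀ + c·z₀ - d| / √(a² + b² + c²)
  = |(-3)·6 + (-5)·(-9) + 0·(-4) - (-12)| / √((-3)² + (-5)² + 0²)
  = |-18 + 45 + 0 + 12| / √(9 + 25 + 0)
  = |39| / √34
  = 39 / 5.831
  ≈ 6.688

6.688


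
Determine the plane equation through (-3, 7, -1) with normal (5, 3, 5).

The plane through P with normal n = (a, b, c) satisfies n·(r - P) = 0,
i.e. ax + by + cz = a·x₀ + b·y₀ + c·z₀.
d = 5·(-3) + 3·7 + 5·(-1)
  = -15 + 21 - 5
  = 1
Equation: 5x + 3y + 5z = 1

5x + 3y + 5z = 1


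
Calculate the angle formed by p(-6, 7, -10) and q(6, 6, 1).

p·q = (-6)·6 + 7·6 + (-10)·1 = -36 + 42 - 10 = -4
|p| = √((-6)² + 7² + (-10)²) = √185 ≈ 13.6
|q| = √(6² + 6² + 1²) = √73 ≈ 8.544
cos θ = (p·q)/(|p||q|) = -4/(13.6·8.544) ≈ -0.03442
θ = arccos(-0.03442) ≈ 91.97°

91.97°


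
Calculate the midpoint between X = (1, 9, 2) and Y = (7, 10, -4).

M = ((x₁+x₂)/2, (y₁+y₂)/2, (z₁+z₂)/2)
  = ((1 + 7)/2, (9 + 10)/2, (2 - 4)/2)
  = (8/2, 19/2, -2/2)
  = (4, 9.5, -1)

(4, 9.5, -1)


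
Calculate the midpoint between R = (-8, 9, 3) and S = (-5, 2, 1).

M = ((x₁+x₂)/2, (y₁+y₂)/2, (z₁+z₂)/2)
  = ((-8 - 5)/2, (9 + 2)/2, (3 + 1)/2)
  = (-13/2, 11/2, 4/2)
  = (-6.5, 5.5, 2)

(-6.5, 5.5, 2)


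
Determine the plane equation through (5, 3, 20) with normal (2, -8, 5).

The plane through P with normal n = (a, b, c) satisfies n·(r - P) = 0,
i.e. ax + by + cz = a·x₀ + b·y₀ + c·z₀.
d = 2·5 + (-8)·3 + 5·20
  = 10 - 24 + 100
  = 86
Equation: 2x - 8y + 5z = 86

2x - 8y + 5z = 86


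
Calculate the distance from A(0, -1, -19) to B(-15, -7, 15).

d = √[(x₂-x₁)² + (y₂-y₁)² + (z₂-z₁)²]
  = √[(-15)² + (-6)² + 34²]
  = √[225 + 36 + 1156]
  = √1417
  ≈ 37.64

37.64


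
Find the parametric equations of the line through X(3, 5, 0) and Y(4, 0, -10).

Direction vector d = Y - X = (4 - 3, 0 - 5, -10 + 0) = (1, -5, -10)
Parametric form r = X + t·d:
x = 3 + t, y = 5 - 5t, z = 0 - 10t

x = 3 + t, y = 5 - 5t, z = 0 - 10t


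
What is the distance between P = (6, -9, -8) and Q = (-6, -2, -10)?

d = √[(x₂-x₁)² + (y₂-y₁)² + (z₂-z₁)²]
  = √[(-12)² + 7² + (-2)²]
  = √[144 + 49 + 4]
  = √197
  ≈ 14.04

14.04


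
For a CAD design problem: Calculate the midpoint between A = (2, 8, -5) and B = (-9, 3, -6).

M = ((x₁+x₂)/2, (y₁+y₂)/2, (z₁+z₂)/2)
  = ((2 - 9)/2, (8 + 3)/2, (-5 - 6)/2)
  = (-7/2, 11/2, -11/2)
  = (-3.5, 5.5, -5.5)

(-3.5, 5.5, -5.5)


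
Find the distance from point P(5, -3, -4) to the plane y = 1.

distance = |a·x₀ + b·y₀ + c·z₀ - d| / √(a² + b² + c²)
  = |0·5 + 1·(-3) + 0·(-4) - 1| / √(0² + 1² + 0²)
  = |0 - 3 + 0 - 1| / √(0 + 1 + 0)
  = |-4| / √1
  = 4 / 1
  ≈ 4

4


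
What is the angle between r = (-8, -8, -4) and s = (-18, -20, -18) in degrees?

r·s = (-8)·(-18) + (-8)·(-20) + (-4)·(-18) = 144 + 160 + 72 = 376
|r| = √((-8)² + (-8)² + (-4)²) = √144 ≈ 12
|s| = √((-18)² + (-20)² + (-18)²) = √1048 ≈ 32.37
cos θ = (r·s)/(|r||s|) = 376/(12·32.37) ≈ 0.9679
θ = arccos(0.9679) ≈ 14.56°

14.56°


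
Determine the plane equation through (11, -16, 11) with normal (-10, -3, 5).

The plane through P with normal n = (a, b, c) satisfies n·(r - P) = 0,
i.e. ax + by + cz = a·x₀ + b·y₀ + c·z₀.
d = (-10)·11 + (-3)·(-16) + 5·11
  = -110 + 48 + 55
  = -7
Equation: -10x - 3y + 5z = -7

-10x - 3y + 5z = -7


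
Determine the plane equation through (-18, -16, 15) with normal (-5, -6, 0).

The plane through P with normal n = (a, b, c) satisfies n·(r - P) = 0,
i.e. ax + by + cz = a·x₀ + b·y₀ + c·z₀.
d = (-5)·(-18) + (-6)·(-16) + 0·15
  = 90 + 96 + 0
  = 186
Equation: -5x - 6y = 186

-5x - 6y = 186


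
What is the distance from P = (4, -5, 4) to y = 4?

distance = |a·x₀ + b·y₀ + c·z₀ - d| / √(a² + b² + c²)
  = |0·4 + 1·(-5) + 0·4 - 4| / √(0² + 1² + 0²)
  = |0 - 5 + 0 - 4| / √(0 + 1 + 0)
  = |-9| / √1
  = 9 / 1
  ≈ 9

9


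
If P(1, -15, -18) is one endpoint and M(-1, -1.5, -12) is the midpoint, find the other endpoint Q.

Q = 2M - P
  = (2·(-1) - 1, 2·(-1.5) - (-15), 2·(-12) - (-18))
  = (-2 - 1, -3 + 15, -24 + 18)
  = (-3, 12, -6)

(-3, 12, -6)


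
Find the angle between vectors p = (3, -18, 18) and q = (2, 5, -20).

p·q = 3·2 + (-18)·5 + 18·(-20) = 6 - 90 - 360 = -444
|p| = √(3² + (-18)² + 18²) = √657 ≈ 25.63
|q| = √(2² + 5² + (-20)²) = √429 ≈ 20.71
cos θ = (p·q)/(|p||q|) = -444/(25.63·20.71) ≈ -0.8363
θ = arccos(-0.8363) ≈ 146.8°

146.8°


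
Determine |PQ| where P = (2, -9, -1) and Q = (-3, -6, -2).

d = √[(x₂-x₁)² + (y₂-y₁)² + (z₂-z₁)²]
  = √[(-5)² + 3² + (-1)²]
  = √[25 + 9 + 1]
  = √35
  ≈ 5.916

5.916


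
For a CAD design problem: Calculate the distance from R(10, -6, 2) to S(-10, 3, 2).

d = √[(x₂-x₁)² + (y₂-y₁)² + (z₂-z₁)²]
  = √[(-20)² + 9² + 0²]
  = √[400 + 81 + 0]
  = √481
  ≈ 21.93

21.93


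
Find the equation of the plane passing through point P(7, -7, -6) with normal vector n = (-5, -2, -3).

The plane through P with normal n = (a, b, c) satisfies n·(r - P) = 0,
i.e. ax + by + cz = a·x₀ + b·y₀ + c·z₀.
d = (-5)·7 + (-2)·(-7) + (-3)·(-6)
  = -35 + 14 + 18
  = -3
Equation: -5x - 2y - 3z = -3

-5x - 2y - 3z = -3


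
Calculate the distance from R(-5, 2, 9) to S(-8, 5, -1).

d = √[(x₂-x₁)² + (y₂-y₁)² + (z₂-z₁)²]
  = √[(-3)² + 3² + (-10)²]
  = √[9 + 9 + 100]
  = √118
  ≈ 10.86

10.86


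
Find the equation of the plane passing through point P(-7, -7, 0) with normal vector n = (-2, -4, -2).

The plane through P with normal n = (a, b, c) satisfies n·(r - P) = 0,
i.e. ax + by + cz = a·x₀ + b·y₀ + c·z₀.
d = (-2)·(-7) + (-4)·(-7) + (-2)·0
  = 14 + 28 + 0
  = 42
Equation: -2x - 4y - 2z = 42

-2x - 4y - 2z = 42


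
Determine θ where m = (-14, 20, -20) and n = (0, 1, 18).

m·n = (-14)·0 + 20·1 + (-20)·18 = 0 + 20 - 360 = -340
|m| = √((-14)² + 20² + (-20)²) = √996 ≈ 31.56
|n| = √(0² + 1² + 18²) = √325 ≈ 18.03
cos θ = (m·n)/(|m||n|) = -340/(31.56·18.03) ≈ -0.5976
θ = arccos(-0.5976) ≈ 126.7°

126.7°


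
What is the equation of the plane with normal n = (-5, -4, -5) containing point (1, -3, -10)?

The plane through P with normal n = (a, b, c) satisfies n·(r - P) = 0,
i.e. ax + by + cz = a·x₀ + b·y₀ + c·z₀.
d = (-5)·1 + (-4)·(-3) + (-5)·(-10)
  = -5 + 12 + 50
  = 57
Equation: -5x - 4y - 5z = 57

-5x - 4y - 5z = 57


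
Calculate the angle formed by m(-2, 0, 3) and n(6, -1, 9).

m·n = (-2)·6 + 0·(-1) + 3·9 = -12 + 0 + 27 = 15
|m| = √((-2)² + 0² + 3²) = √13 ≈ 3.606
|n| = √(6² + (-1)² + 9²) = √118 ≈ 10.86
cos θ = (m·n)/(|m||n|) = 15/(3.606·10.86) ≈ 0.383
θ = arccos(0.383) ≈ 67.48°

67.48°


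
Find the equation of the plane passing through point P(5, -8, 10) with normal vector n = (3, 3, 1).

The plane through P with normal n = (a, b, c) satisfies n·(r - P) = 0,
i.e. ax + by + cz = a·x₀ + b·y₀ + c·z₀.
d = 3·5 + 3·(-8) + 1·10
  = 15 - 24 + 10
  = 1
Equation: 3x + 3y + z = 1

3x + 3y + z = 1


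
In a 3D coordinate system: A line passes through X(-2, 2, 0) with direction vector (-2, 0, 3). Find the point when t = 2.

P(t) = X + t·d
  = (-2 + (-2)·2, 2 + 0·2, 0 + 3·2)
  = (-2 - 4, 2 + 0, 0 + 6)
  = (-6, 2, 6)

(-6, 2, 6)


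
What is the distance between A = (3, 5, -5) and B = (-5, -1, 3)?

d = √[(x₂-x₁)² + (y₂-y₁)² + (z₂-z₁)²]
  = √[(-8)² + (-6)² + 8²]
  = √[64 + 36 + 64]
  = √164
  ≈ 12.81

12.81


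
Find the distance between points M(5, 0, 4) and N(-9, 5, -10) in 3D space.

d = √[(x₂-x₁)² + (y₂-y₁)² + (z₂-z₁)²]
  = √[(-14)² + 5² + (-14)²]
  = √[196 + 25 + 196]
  = √417
  ≈ 20.42

20.42


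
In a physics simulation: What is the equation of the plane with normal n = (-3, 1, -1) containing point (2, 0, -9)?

The plane through P with normal n = (a, b, c) satisfies n·(r - P) = 0,
i.e. ax + by + cz = a·x₀ + b·y₀ + c·z₀.
d = (-3)·2 + 1·0 + (-1)·(-9)
  = -6 + 0 + 9
  = 3
Equation: -3x + y - z = 3

-3x + y - z = 3


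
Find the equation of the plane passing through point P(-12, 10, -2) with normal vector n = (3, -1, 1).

The plane through P with normal n = (a, b, c) satisfies n·(r - P) = 0,
i.e. ax + by + cz = a·x₀ + b·y₀ + c·z₀.
d = 3·(-12) + (-1)·10 + 1·(-2)
  = -36 - 10 - 2
  = -48
Equation: 3x - y + z = -48

3x - y + z = -48


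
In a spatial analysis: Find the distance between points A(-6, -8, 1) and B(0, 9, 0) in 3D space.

d = √[(x₂-x₁)² + (y₂-y₁)² + (z₂-z₁)²]
  = √[6² + 17² + (-1)²]
  = √[36 + 289 + 1]
  = √326
  ≈ 18.06

18.06


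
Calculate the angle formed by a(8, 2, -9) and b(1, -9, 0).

a·b = 8·1 + 2·(-9) + (-9)·0 = 8 - 18 + 0 = -10
|a| = √(8² + 2² + (-9)²) = √149 ≈ 12.21
|b| = √(1² + (-9)² + 0²) = √82 ≈ 9.055
cos θ = (a·b)/(|a||b|) = -10/(12.21·9.055) ≈ -0.09047
θ = arccos(-0.09047) ≈ 95.19°

95.19°


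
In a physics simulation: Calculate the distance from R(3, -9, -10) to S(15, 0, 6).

d = √[(x₂-x₁)² + (y₂-y₁)² + (z₂-z₁)²]
  = √[12² + 9² + 16²]
  = √[144 + 81 + 256]
  = √481
  ≈ 21.93

21.93


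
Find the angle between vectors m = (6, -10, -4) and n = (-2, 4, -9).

m·n = 6·(-2) + (-10)·4 + (-4)·(-9) = -12 - 40 + 36 = -16
|m| = √(6² + (-10)² + (-4)²) = √152 ≈ 12.33
|n| = √((-2)² + 4² + (-9)²) = √101 ≈ 10.05
cos θ = (m·n)/(|m||n|) = -16/(12.33·10.05) ≈ -0.1291
θ = arccos(-0.1291) ≈ 97.42°

97.42°


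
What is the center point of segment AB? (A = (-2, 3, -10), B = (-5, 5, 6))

M = ((x₁+x₂)/2, (y₁+y₂)/2, (z₁+z₂)/2)
  = ((-2 - 5)/2, (3 + 5)/2, (-10 + 6)/2)
  = (-7/2, 8/2, -4/2)
  = (-3.5, 4, -2)

(-3.5, 4, -2)


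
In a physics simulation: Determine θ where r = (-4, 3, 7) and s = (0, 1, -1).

r·s = (-4)·0 + 3·1 + 7·(-1) = 0 + 3 - 7 = -4
|r| = √((-4)² + 3² + 7²) = √74 ≈ 8.602
|s| = √(0² + 1² + (-1)²) = √2 ≈ 1.414
cos θ = (r·s)/(|r||s|) = -4/(8.602·1.414) ≈ -0.3288
θ = arccos(-0.3288) ≈ 109.2°

109.2°


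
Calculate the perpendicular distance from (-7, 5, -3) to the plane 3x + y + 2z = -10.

distance = |a·x₀ + b·y₀ + c·z₀ - d| / √(a² + b² + c²)
  = |3·(-7) + 1·5 + 2·(-3) - (-10)| / √(3² + 1² + 2²)
  = |-21 + 5 - 6 + 10| / √(9 + 1 + 4)
  = |-12| / √14
  = 12 / 3.742
  ≈ 3.207

3.207


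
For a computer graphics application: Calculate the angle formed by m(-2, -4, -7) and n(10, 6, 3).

m·n = (-2)·10 + (-4)·6 + (-7)·3 = -20 - 24 - 21 = -65
|m| = √((-2)² + (-4)² + (-7)²) = √69 ≈ 8.307
|n| = √(10² + 6² + 3²) = √145 ≈ 12.04
cos θ = (m·n)/(|m||n|) = -65/(8.307·12.04) ≈ -0.6498
θ = arccos(-0.6498) ≈ 130.5°

130.5°


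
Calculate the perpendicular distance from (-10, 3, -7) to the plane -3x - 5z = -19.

distance = |a·x₀ + b·y₀ + c·z₀ - d| / √(a² + b² + c²)
  = |(-3)·(-10) + 0·3 + (-5)·(-7) - (-19)| / √((-3)² + 0² + (-5)²)
  = |30 + 0 + 35 + 19| / √(9 + 0 + 25)
  = |84| / √34
  = 84 / 5.831
  ≈ 14.41

14.41


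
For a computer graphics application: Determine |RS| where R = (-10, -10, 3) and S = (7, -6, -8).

d = √[(x₂-x₁)² + (y₂-y₁)² + (z₂-z₁)²]
  = √[17² + 4² + (-11)²]
  = √[289 + 16 + 121]
  = √426
  ≈ 20.64

20.64


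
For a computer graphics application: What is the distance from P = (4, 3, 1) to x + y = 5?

distance = |a·x₀ + b·y₀ + c·z₀ - d| / √(a² + b² + c²)
  = |1·4 + 1·3 + 0·1 - 5| / √(1² + 1² + 0²)
  = |4 + 3 + 0 - 5| / √(1 + 1 + 0)
  = |2| / √2
  = 2 / 1.414
  ≈ 1.414

1.414


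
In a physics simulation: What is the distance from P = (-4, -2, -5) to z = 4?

distance = |a·x₀ + b·y₀ + c·z₀ - d| / √(a² + b² + c²)
  = |0·(-4) + 0·(-2) + 1·(-5) - 4| / √(0² + 0² + 1²)
  = |0 + 0 - 5 - 4| / √(0 + 0 + 1)
  = |-9| / √1
  = 9 / 1
  ≈ 9

9


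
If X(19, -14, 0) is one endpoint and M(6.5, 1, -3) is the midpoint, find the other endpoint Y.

Y = 2M - X
  = (2·6.5 - 19, 2·1 - (-14), 2·(-3) - 0)
  = (13 - 19, 2 + 14, -6 + 0)
  = (-6, 16, -6)

(-6, 16, -6)


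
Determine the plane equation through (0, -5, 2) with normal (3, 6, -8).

The plane through P with normal n = (a, b, c) satisfies n·(r - P) = 0,
i.e. ax + by + cz = a·x₀ + b·y₀ + c·z₀.
d = 3·0 + 6·(-5) + (-8)·2
  = 0 - 30 - 16
  = -46
Equation: 3x + 6y - 8z = -46

3x + 6y - 8z = -46


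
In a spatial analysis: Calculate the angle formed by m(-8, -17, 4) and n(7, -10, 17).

m·n = (-8)·7 + (-17)·(-10) + 4·17 = -56 + 170 + 68 = 182
|m| = √((-8)² + (-17)² + 4²) = √369 ≈ 19.21
|n| = √(7² + (-10)² + 17²) = √438 ≈ 20.93
cos θ = (m·n)/(|m||n|) = 182/(19.21·20.93) ≈ 0.4527
θ = arccos(0.4527) ≈ 63.08°

63.08°


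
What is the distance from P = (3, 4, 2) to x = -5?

distance = |a·x₀ + b·y₀ + c·z₀ - d| / √(a² + b² + c²)
  = |1·3 + 0·4 + 0·2 - (-5)| / √(1² + 0² + 0²)
  = |3 + 0 + 0 + 5| / √(1 + 0 + 0)
  = |8| / √1
  = 8 / 1
  ≈ 8

8


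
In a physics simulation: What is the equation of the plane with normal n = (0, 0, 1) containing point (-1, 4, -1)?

The plane through P with normal n = (a, b, c) satisfies n·(r - P) = 0,
i.e. ax + by + cz = a·x₀ + b·y₀ + c·z₀.
d = 0·(-1) + 0·4 + 1·(-1)
  = 0 + 0 - 1
  = -1
Equation: z = -1

z = -1


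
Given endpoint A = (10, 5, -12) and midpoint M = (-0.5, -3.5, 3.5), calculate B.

B = 2M - A
  = (2·(-0.5) - 10, 2·(-3.5) - 5, 2·3.5 - (-12))
  = (-1 - 10, -7 - 5, 7 + 12)
  = (-11, -12, 19)

(-11, -12, 19)


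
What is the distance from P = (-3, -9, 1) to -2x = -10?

distance = |a·x₀ + b·y₀ + c·z₀ - d| / √(a² + b² + c²)
  = |(-2)·(-3) + 0·(-9) + 0·1 - (-10)| / √((-2)² + 0² + 0²)
  = |6 + 0 + 0 + 10| / √(4 + 0 + 0)
  = |16| / √4
  = 16 / 2
  ≈ 8

8


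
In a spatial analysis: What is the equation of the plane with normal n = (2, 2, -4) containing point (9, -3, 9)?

The plane through P with normal n = (a, b, c) satisfies n·(r - P) = 0,
i.e. ax + by + cz = a·x₀ + b·y₀ + c·z₀.
d = 2·9 + 2·(-3) + (-4)·9
  = 18 - 6 - 36
  = -24
Equation: 2x + 2y - 4z = -24

2x + 2y - 4z = -24


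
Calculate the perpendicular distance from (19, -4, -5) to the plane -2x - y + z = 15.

distance = |a·x₀ + b·y₀ + c·z₀ - d| / √(a² + b² + c²)
  = |(-2)·19 + (-1)·(-4) + 1·(-5) - 15| / √((-2)² + (-1)² + 1²)
  = |-38 + 4 - 5 - 15| / √(4 + 1 + 1)
  = |-54| / √6
  = 54 / 2.449
  ≈ 22.05

22.05


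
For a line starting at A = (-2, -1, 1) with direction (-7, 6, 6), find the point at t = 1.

P(t) = A + t·d
  = (-2 + (-7)·1, -1 + 6·1, 1 + 6·1)
  = (-2 - 7, -1 + 6, 1 + 6)
  = (-9, 5, 7)

(-9, 5, 7)


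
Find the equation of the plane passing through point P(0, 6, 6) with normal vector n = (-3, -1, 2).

The plane through P with normal n = (a, b, c) satisfies n·(r - P) = 0,
i.e. ax + by + cz = a·x₀ + b·y₀ + c·z₀.
d = (-3)·0 + (-1)·6 + 2·6
  = 0 - 6 + 12
  = 6
Equation: -3x - y + 2z = 6

-3x - y + 2z = 6


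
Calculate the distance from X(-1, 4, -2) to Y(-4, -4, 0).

d = √[(x₂-x₁)² + (y₂-y₁)² + (z₂-z₁)²]
  = √[(-3)² + (-8)² + 2²]
  = √[9 + 64 + 4]
  = √77
  ≈ 8.775

8.775


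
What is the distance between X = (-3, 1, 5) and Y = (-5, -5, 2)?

d = √[(x₂-x₁)² + (y₂-y₁)² + (z₂-z₁)²]
  = √[(-2)² + (-6)² + (-3)²]
  = √[4 + 36 + 9]
  = √49
  ≈ 7

7


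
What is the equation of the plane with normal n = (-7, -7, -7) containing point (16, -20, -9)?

The plane through P with normal n = (a, b, c) satisfies n·(r - P) = 0,
i.e. ax + by + cz = a·x₀ + b·y₀ + c·z₀.
d = (-7)·16 + (-7)·(-20) + (-7)·(-9)
  = -112 + 140 + 63
  = 91
Equation: -7x - 7y - 7z = 91

-7x - 7y - 7z = 91


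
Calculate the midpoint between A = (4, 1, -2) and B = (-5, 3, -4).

M = ((x₁+x₂)/2, (y₁+y₂)/2, (z₁+z₂)/2)
  = ((4 - 5)/2, (1 + 3)/2, (-2 - 4)/2)
  = (-1/2, 4/2, -6/2)
  = (-0.5, 2, -3)

(-0.5, 2, -3)


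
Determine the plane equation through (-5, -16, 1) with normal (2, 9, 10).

The plane through P with normal n = (a, b, c) satisfies n·(r - P) = 0,
i.e. ax + by + cz = a·x₀ + b·y₀ + c·z₀.
d = 2·(-5) + 9·(-16) + 10·1
  = -10 - 144 + 10
  = -144
Equation: 2x + 9y + 10z = -144

2x + 9y + 10z = -144


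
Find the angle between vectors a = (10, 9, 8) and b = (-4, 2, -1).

a·b = 10·(-4) + 9·2 + 8·(-1) = -40 + 18 - 8 = -30
|a| = √(10² + 9² + 8²) = √245 ≈ 15.65
|b| = √((-4)² + 2² + (-1)²) = √21 ≈ 4.583
cos θ = (a·b)/(|a||b|) = -30/(15.65·4.583) ≈ -0.4182
θ = arccos(-0.4182) ≈ 114.7°

114.7°


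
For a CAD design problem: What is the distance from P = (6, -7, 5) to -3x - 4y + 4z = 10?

distance = |a·x₀ + b·y₀ + c·z₀ - d| / √(a² + b² + c²)
  = |(-3)·6 + (-4)·(-7) + 4·5 - 10| / √((-3)² + (-4)² + 4²)
  = |-18 + 28 + 20 - 10| / √(9 + 16 + 16)
  = |20| / √41
  = 20 / 6.403
  ≈ 3.123

3.123


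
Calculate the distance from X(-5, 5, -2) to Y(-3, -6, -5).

d = √[(x₂-x₁)² + (y₂-y₁)² + (z₂-z₁)²]
  = √[2² + (-11)² + (-3)²]
  = √[4 + 121 + 9]
  = √134
  ≈ 11.58

11.58


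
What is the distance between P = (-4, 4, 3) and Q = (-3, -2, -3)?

d = √[(x₂-x₁)² + (y₂-y₁)² + (z₂-z₁)²]
  = √[1² + (-6)² + (-6)²]
  = √[1 + 36 + 36]
  = √73
  ≈ 8.544

8.544


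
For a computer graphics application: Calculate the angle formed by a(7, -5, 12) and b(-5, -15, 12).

a·b = 7·(-5) + (-5)·(-15) + 12·12 = -35 + 75 + 144 = 184
|a| = √(7² + (-5)² + 12²) = √218 ≈ 14.76
|b| = √((-5)² + (-15)² + 12²) = √394 ≈ 19.85
cos θ = (a·b)/(|a||b|) = 184/(14.76·19.85) ≈ 0.6278
θ = arccos(0.6278) ≈ 51.11°

51.11°


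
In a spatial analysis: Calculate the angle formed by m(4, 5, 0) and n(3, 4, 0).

m·n = 4·3 + 5·4 + 0·0 = 12 + 20 + 0 = 32
|m| = √(4² + 5² + 0²) = √41 ≈ 6.403
|n| = √(3² + 4² + 0²) = √25 ≈ 5
cos θ = (m·n)/(|m||n|) = 32/(6.403·5) ≈ 0.9995
θ = arccos(0.9995) ≈ 1.79°

1.79°


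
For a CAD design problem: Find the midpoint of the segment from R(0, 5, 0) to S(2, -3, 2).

M = ((x₁+x₂)/2, (y₁+y₂)/2, (z₁+z₂)/2)
  = ((0 + 2)/2, (5 - 3)/2, (0 + 2)/2)
  = (2/2, 2/2, 2/2)
  = (1, 1, 1)

(1, 1, 1)


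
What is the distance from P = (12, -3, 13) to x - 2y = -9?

distance = |a·x₀ + b·y₀ + c·z₀ - d| / √(a² + b² + c²)
  = |1·12 + (-2)·(-3) + 0·13 - (-9)| / √(1² + (-2)² + 0²)
  = |12 + 6 + 0 + 9| / √(1 + 4 + 0)
  = |27| / √5
  = 27 / 2.236
  ≈ 12.07

12.07


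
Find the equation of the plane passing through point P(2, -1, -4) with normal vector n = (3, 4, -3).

The plane through P with normal n = (a, b, c) satisfies n·(r - P) = 0,
i.e. ax + by + cz = a·x₀ + b·y₀ + c·z₀.
d = 3·2 + 4·(-1) + (-3)·(-4)
  = 6 - 4 + 12
  = 14
Equation: 3x + 4y - 3z = 14

3x + 4y - 3z = 14


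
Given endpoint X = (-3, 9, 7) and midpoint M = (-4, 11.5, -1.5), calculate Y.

Y = 2M - X
  = (2·(-4) - (-3), 2·11.5 - 9, 2·(-1.5) - 7)
  = (-8 + 3, 23 - 9, -3 - 7)
  = (-5, 14, -10)

(-5, 14, -10)


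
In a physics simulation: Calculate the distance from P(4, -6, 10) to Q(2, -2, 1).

d = √[(x₂-x₁)² + (y₂-y₁)² + (z₂-z₁)²]
  = √[(-2)² + 4² + (-9)²]
  = √[4 + 16 + 81]
  = √101
  ≈ 10.05

10.05


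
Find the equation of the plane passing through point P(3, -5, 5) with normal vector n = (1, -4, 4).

The plane through P with normal n = (a, b, c) satisfies n·(r - P) = 0,
i.e. ax + by + cz = a·x₀ + b·y₀ + c·z₀.
d = 1·3 + (-4)·(-5) + 4·5
  = 3 + 20 + 20
  = 43
Equation: x - 4y + 4z = 43

x - 4y + 4z = 43


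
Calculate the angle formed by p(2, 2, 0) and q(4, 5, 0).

p·q = 2·4 + 2·5 + 0·0 = 8 + 10 + 0 = 18
|p| = √(2² + 2² + 0²) = √8 ≈ 2.828
|q| = √(4² + 5² + 0²) = √41 ≈ 6.403
cos θ = (p·q)/(|p||q|) = 18/(2.828·6.403) ≈ 0.9939
θ = arccos(0.9939) ≈ 6.34°

6.34°


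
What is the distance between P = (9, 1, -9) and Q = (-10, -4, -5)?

d = √[(x₂-x₁)² + (y₂-y₁)² + (z₂-z₁)²]
  = √[(-19)² + (-5)² + 4²]
  = √[361 + 25 + 16]
  = √402
  ≈ 20.05

20.05


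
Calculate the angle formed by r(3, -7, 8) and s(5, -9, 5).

r·s = 3·5 + (-7)·(-9) + 8·5 = 15 + 63 + 40 = 118
|r| = √(3² + (-7)² + 8²) = √122 ≈ 11.05
|s| = √(5² + (-9)² + 5²) = √131 ≈ 11.45
cos θ = (r·s)/(|r||s|) = 118/(11.05·11.45) ≈ 0.9334
θ = arccos(0.9334) ≈ 21.03°

21.03°


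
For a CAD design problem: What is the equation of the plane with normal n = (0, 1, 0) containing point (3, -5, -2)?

The plane through P with normal n = (a, b, c) satisfies n·(r - P) = 0,
i.e. ax + by + cz = a·x₀ + b·y₀ + c·z₀.
d = 0·3 + 1·(-5) + 0·(-2)
  = 0 - 5 + 0
  = -5
Equation: y = -5

y = -5


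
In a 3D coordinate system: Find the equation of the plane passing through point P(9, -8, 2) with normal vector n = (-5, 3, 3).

The plane through P with normal n = (a, b, c) satisfies n·(r - P) = 0,
i.e. ax + by + cz = a·x₀ + b·y₀ + c·z₀.
d = (-5)·9 + 3·(-8) + 3·2
  = -45 - 24 + 6
  = -63
Equation: -5x + 3y + 3z = -63

-5x + 3y + 3z = -63


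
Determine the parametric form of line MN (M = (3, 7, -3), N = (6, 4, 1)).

Direction vector d = N - M = (6 - 3, 4 - 7, 1 + 3) = (3, -3, 4)
Parametric form r = M + t·d:
x = 3 + 3t, y = 7 - 3t, z = -3 + 4t

x = 3 + 3t, y = 7 - 3t, z = -3 + 4t


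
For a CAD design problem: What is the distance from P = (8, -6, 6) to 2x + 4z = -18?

distance = |a·x₀ + b·y₀ + c·z₀ - d| / √(a² + b² + c²)
  = |2·8 + 0·(-6) + 4·6 - (-18)| / √(2² + 0² + 4²)
  = |16 + 0 + 24 + 18| / √(4 + 0 + 16)
  = |58| / √20
  = 58 / 4.472
  ≈ 12.97

12.97


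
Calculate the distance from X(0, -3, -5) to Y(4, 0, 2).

d = √[(x₂-x₁)² + (y₂-y₁)² + (z₂-z₁)²]
  = √[4² + 3² + 7²]
  = √[16 + 9 + 49]
  = √74
  ≈ 8.602

8.602


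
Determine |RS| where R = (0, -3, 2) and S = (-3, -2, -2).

d = √[(x₂-x₁)² + (y₂-y₁)² + (z₂-z₁)²]
  = √[(-3)² + 1² + (-4)²]
  = √[9 + 1 + 16]
  = √26
  ≈ 5.099

5.099


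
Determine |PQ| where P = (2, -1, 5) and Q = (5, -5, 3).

d = √[(x₂-x₁)² + (y₂-y₁)² + (z₂-z₁)²]
  = √[3² + (-4)² + (-2)²]
  = √[9 + 16 + 4]
  = √29
  ≈ 5.385

5.385


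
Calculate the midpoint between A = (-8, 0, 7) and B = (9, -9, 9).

M = ((x₁+x₂)/2, (y₁+y₂)/2, (z₁+z₂)/2)
  = ((-8 + 9)/2, (0 - 9)/2, (7 + 9)/2)
  = (1/2, -9/2, 16/2)
  = (0.5, -4.5, 8)

(0.5, -4.5, 8)


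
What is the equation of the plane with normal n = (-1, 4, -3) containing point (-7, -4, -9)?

The plane through P with normal n = (a, b, c) satisfies n·(r - P) = 0,
i.e. ax + by + cz = a·x₀ + b·y₀ + c·z₀.
d = (-1)·(-7) + 4·(-4) + (-3)·(-9)
  = 7 - 16 + 27
  = 18
Equation: -x + 4y - 3z = 18

-x + 4y - 3z = 18


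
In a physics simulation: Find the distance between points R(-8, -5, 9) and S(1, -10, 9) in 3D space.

d = √[(x₂-x₁)² + (y₂-y₁)² + (z₂-z₁)²]
  = √[9² + (-5)² + 0²]
  = √[81 + 25 + 0]
  = √106
  ≈ 10.3

10.3


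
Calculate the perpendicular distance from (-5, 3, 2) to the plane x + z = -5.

distance = |a·x₀ + b·y₀ + c·z₀ - d| / √(a² + b² + c²)
  = |1·(-5) + 0·3 + 1·2 - (-5)| / √(1² + 0² + 1²)
  = |-5 + 0 + 2 + 5| / √(1 + 0 + 1)
  = |2| / √2
  = 2 / 1.414
  ≈ 1.414

1.414


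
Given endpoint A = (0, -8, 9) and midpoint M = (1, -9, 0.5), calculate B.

B = 2M - A
  = (2·1 - 0, 2·(-9) - (-8), 2·0.5 - 9)
  = (2 + 0, -18 + 8, 1 - 9)
  = (2, -10, -8)

(2, -10, -8)


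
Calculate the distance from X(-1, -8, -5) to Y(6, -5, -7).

d = √[(x₂-x₁)² + (y₂-y₁)² + (z₂-z₁)²]
  = √[7² + 3² + (-2)²]
  = √[49 + 9 + 4]
  = √62
  ≈ 7.874

7.874


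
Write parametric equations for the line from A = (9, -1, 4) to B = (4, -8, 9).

Direction vector d = B - A = (4 - 9, -8 + 1, 9 - 4) = (-5, -7, 5)
Parametric form r = A + t·d:
x = 9 - 5t, y = -1 - 7t, z = 4 + 5t

x = 9 - 5t, y = -1 - 7t, z = 4 + 5t


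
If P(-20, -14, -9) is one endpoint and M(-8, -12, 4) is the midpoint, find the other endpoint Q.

Q = 2M - P
  = (2·(-8) - (-20), 2·(-12) - (-14), 2·4 - (-9))
  = (-16 + 20, -24 + 14, 8 + 9)
  = (4, -10, 17)

(4, -10, 17)


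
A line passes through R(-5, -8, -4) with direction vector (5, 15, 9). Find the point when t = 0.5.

P(t) = R + t·d
  = (-5 + 5·0.5, -8 + 15·0.5, -4 + 9·0.5)
  = (-5 + 2.5, -8 + 7.5, -4 + 4.5)
  = (-2.5, -0.5, 0.5)

(-2.5, -0.5, 0.5)


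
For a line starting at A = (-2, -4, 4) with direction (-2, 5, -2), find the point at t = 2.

P(t) = A + t·d
  = (-2 + (-2)·2, -4 + 5·2, 4 + (-2)·2)
  = (-2 - 4, -4 + 10, 4 - 4)
  = (-6, 6, 0)

(-6, 6, 0)


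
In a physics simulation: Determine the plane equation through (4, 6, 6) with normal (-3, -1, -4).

The plane through P with normal n = (a, b, c) satisfies n·(r - P) = 0,
i.e. ax + by + cz = a·x₀ + b·y₀ + c·z₀.
d = (-3)·4 + (-1)·6 + (-4)·6
  = -12 - 6 - 24
  = -42
Equation: -3x - y - 4z = -42

-3x - y - 4z = -42


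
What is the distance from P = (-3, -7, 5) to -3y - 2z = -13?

distance = |a·x₀ + b·y₀ + c·z₀ - d| / √(a² + b² + c²)
  = |0·(-3) + (-3)·(-7) + (-2)·5 - (-13)| / √(0² + (-3)² + (-2)²)
  = |0 + 21 - 10 + 13| / √(0 + 9 + 4)
  = |24| / √13
  = 24 / 3.606
  ≈ 6.656

6.656


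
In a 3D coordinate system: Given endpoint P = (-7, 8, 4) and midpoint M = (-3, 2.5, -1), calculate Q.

Q = 2M - P
  = (2·(-3) - (-7), 2·2.5 - 8, 2·(-1) - 4)
  = (-6 + 7, 5 - 8, -2 - 4)
  = (1, -3, -6)

(1, -3, -6)


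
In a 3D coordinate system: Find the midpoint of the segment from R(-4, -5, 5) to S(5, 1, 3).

M = ((x₁+x₂)/2, (y₁+y₂)/2, (z₁+z₂)/2)
  = ((-4 + 5)/2, (-5 + 1)/2, (5 + 3)/2)
  = (1/2, -4/2, 8/2)
  = (0.5, -2, 4)

(0.5, -2, 4)


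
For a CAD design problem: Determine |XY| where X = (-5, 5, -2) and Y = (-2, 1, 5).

d = √[(x₂-x₁)² + (y₂-y₁)² + (z₂-z₁)²]
  = √[3² + (-4)² + 7²]
  = √[9 + 16 + 49]
  = √74
  ≈ 8.602

8.602


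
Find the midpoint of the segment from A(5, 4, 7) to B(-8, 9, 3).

M = ((x₁+x₂)/2, (y₁+y₂)/2, (z₁+z₂)/2)
  = ((5 - 8)/2, (4 + 9)/2, (7 + 3)/2)
  = (-3/2, 13/2, 10/2)
  = (-1.5, 6.5, 5)

(-1.5, 6.5, 5)


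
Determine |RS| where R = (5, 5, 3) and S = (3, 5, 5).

d = √[(x₂-x₁)² + (y₂-y₁)² + (z₂-z₁)²]
  = √[(-2)² + 0² + 2²]
  = √[4 + 0 + 4]
  = √8
  ≈ 2.828

2.828


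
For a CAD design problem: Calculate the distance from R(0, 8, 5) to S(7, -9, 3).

d = √[(x₂-x₁)² + (y₂-y₁)² + (z₂-z₁)²]
  = √[7² + (-17)² + (-2)²]
  = √[49 + 289 + 4]
  = √342
  ≈ 18.49

18.49


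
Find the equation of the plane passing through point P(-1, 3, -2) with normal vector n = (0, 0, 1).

The plane through P with normal n = (a, b, c) satisfies n·(r - P) = 0,
i.e. ax + by + cz = a·x₀ + b·y₀ + c·z₀.
d = 0·(-1) + 0·3 + 1·(-2)
  = 0 + 0 - 2
  = -2
Equation: z = -2

z = -2
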